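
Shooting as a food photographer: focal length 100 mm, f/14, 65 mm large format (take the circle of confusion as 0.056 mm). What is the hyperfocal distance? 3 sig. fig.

Hyperfocal distance H = f²/(N·c) + f = 100²/(14 × 0.056) + 100 = 10000/0.784 + 100 ≈ 12855.1 mm ≈ 12.9 m.

12.9 m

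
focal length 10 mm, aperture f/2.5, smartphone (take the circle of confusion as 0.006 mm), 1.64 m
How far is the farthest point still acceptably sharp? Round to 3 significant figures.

Hyperfocal distance H = f²/(N·c) + f = 10²/(2.5 × 0.006) + 10 = 100/0.015 + 10 ≈ 6676.7 mm ≈ 6.677 m.
Far limit Df = s·(H − f)/(H − s) = 1640 × (6676.7 − 10) / (6676.7 − 1640) = 1640 × 6666.7 / 5036.7 ≈ 2170.7 mm ≈ 2.17 m.

2.17 m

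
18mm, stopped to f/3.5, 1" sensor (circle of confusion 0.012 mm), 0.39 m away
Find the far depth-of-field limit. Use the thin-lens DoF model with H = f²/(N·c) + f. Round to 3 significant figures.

Hyperfocal distance H = f²/(N·c) + f = 18²/(3.5 × 0.012) + 18 = 324/0.042 + 18 ≈ 7732.3 mm ≈ 7.732 m.
Far limit Df = s·(H − f)/(H − s) = 390 × (7732.3 − 18) / (7732.3 − 390) = 390 × 7714.3 / 7342.3 ≈ 409.76 mm.

410 mm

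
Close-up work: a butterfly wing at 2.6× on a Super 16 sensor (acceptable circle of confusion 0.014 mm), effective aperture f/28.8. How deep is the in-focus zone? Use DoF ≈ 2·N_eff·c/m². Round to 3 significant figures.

At magnification m, DoF ≈ 2·N_eff·c/m² = 2 × 28.8 × 0.014 / 2.6² = 0.8064 / 6.76 ≈ 0.119 mm.

0.119 mm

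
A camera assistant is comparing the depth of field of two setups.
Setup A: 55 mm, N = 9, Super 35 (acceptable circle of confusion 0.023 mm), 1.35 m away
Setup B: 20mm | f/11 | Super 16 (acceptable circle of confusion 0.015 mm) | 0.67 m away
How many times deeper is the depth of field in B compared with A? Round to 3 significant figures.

Setup A: H = 55²/(9×0.023) + 55 ≈ 14668.5 mm; DoF = Df − Dn = 1481.26 − 1240.11 ≈ 241.15 mm.
Setup B: H = 20²/(11×0.015) + 20 ≈ 2444.2 mm; DoF = Df − Dn = 915.46 − 528.34 ≈ 387.12 mm.
Ratio = 387.12 / 241.15 ≈ 1.61.

1.61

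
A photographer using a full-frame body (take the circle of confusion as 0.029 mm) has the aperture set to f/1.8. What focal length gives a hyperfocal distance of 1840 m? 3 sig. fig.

310 mm

From H = f²/(N·c) + f, with f ≪ H: f ≈ √(H·N·c) = √(1840000 × 1.8 × 0.029) = √96048 ≈ 309.9 mm.
The +f correction barely moves this — solving exactly, f² + N·c·f − N·c·H = 0 ⇒ f = (−N·c + √((N·c)² + 4·N·c·H))/2 = (−0.0522 + √384192)/2 ≈ 309.89 mm, so f ≈ 310 mm.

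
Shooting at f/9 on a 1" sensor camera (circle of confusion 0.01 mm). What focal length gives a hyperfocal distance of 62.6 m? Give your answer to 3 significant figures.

75.0 mm

From H = f²/(N·c) + f, with f ≪ H: f ≈ √(H·N·c) = √(62600 × 9 × 0.01) = √5634.0 ≈ 75.06 mm.
Exact: f² + N·c·f − N·c·H = 0 ⇒ f = (−N·c + √((N·c)² + 4·N·c·H))/2 = (−0.09 + √22536)/2 ≈ 75.015 mm ≈ 75.0 mm.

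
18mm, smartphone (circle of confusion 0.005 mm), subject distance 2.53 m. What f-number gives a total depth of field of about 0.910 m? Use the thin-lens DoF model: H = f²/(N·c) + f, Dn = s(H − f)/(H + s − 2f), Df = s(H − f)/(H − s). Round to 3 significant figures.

f/4.50

Write h = H − f = f²/(N·c). The thin-lens limits are Dn = s·h/(h + (s−f)) and Df = s·h/(h − (s−f)), so DoF = Df − Dn = 2·s·(s−f)·h / (h² − (s−f)²).
That is a quadratic in h: DoF·h² − 2·s·(s−f)·h − DoF·(s−f)² = 0 ⇒ h = (s−f)·(s + √(s² + DoF²)) / DoF = 2512 × (2530 + √(2530² + 910²)) / 910 = 2512 × (2530 + 2688.68) / 910 ≈ 14406 mm.
Then N = f²/(c·h) = 18² / (0.005 × 14406) = 324 / 72.029 ≈ 4.50.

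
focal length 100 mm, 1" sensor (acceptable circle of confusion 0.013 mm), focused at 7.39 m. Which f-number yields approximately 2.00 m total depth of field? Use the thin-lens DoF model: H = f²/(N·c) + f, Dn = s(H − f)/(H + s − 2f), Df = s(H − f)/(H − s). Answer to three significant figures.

f/14

Write h = H − f = f²/(N·c). The thin-lens limits are Dn = s·h/(h + (s−f)) and Df = s·h/(h − (s−f)), so DoF = Df − Dn = 2·s·(s−f)·h / (h² − (s−f)²).
That is a quadratic in h: DoF·h² − 2·s·(s−f)·h − DoF·(s−f)² = 0 ⇒ h = (s−f)·(s + √(s² + DoF²)) / DoF = 7290 × (7390 + √(7390² + 2000²)) / 2000 = 7290 × (7390 + 7655.85) / 2000 ≈ 54842 mm.
Then N = f²/(c·h) = 100² / (0.013 × 54842) = 10000 / 712.95 ≈ 14.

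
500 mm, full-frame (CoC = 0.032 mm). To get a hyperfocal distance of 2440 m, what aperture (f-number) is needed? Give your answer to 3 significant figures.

Rearrange H = f²/(N·c) + f for N: N = f² / ((H − f)·c).
N = 500² / ((2440000 − 500) × 0.032) = 250000 / 78064 ≈ 3.20.

f/3.20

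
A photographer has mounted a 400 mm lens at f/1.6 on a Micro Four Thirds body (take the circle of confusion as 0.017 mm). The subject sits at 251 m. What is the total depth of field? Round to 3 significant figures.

21.4 m

Hyperfocal distance H = f²/(N·c) + f = 400²/(1.6 × 0.017) + 400 = 160000/0.0272 + 400 ≈ 5882752.9 mm ≈ 5883 m.
Near limit Dn = s·(H − f)/(H + s − 2f) = 251000 × (5882752.9 − 400) / (5882752.9 + 251000 − 2 × 400) = 251000 × 5882352.9 / 6132952.9 ≈ 240744 mm.
Far limit Df = s·(H − f)/(H − s) = 251000 × (5882752.9 − 400) / (5882752.9 − 251000) = 251000 × 5882352.9 / 5631752.9 ≈ 262169 mm.
Depth of field = Df − Dn = 262169 − 240744 ≈ 21425 mm ≈ 21.4 m.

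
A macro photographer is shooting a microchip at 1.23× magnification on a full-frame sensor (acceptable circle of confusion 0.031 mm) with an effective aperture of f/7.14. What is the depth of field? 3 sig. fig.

At magnification m, DoF ≈ 2·N_eff·c/m² = 2 × 7.14 × 0.031 / 1.23² = 0.4427 / 1.513 ≈ 0.293 mm.

0.293 mm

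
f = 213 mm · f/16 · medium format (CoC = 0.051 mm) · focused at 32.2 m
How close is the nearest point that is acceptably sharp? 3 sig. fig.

20.4 m

Hyperfocal distance H = f²/(N·c) + f = 213²/(16 × 0.051) + 213 = 45369/0.816 + 213 ≈ 55812.3 mm ≈ 55.81 m.
Near limit Dn = s·(H − f)/(H + s − 2f) = 32200 × (55812.3 − 213) / (55812.3 + 32200 − 2 × 213) = 32200 × 55599.3 / 87586.3 ≈ 20440 mm ≈ 20.4 m.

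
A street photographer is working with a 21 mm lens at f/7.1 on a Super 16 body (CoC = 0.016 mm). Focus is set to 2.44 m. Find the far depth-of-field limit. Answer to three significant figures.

6.47 m

Hyperfocal distance H = f²/(N·c) + f = 21²/(7.1 × 0.016) + 21 = 441/0.1136 + 21 ≈ 3903.0 mm ≈ 3.903 m.
Far limit Df = s·(H − f)/(H − s) = 2440 × (3903.0 − 21) / (3903.0 − 2440) = 2440 × 3882.0 / 1463.0 ≈ 6474.3 mm ≈ 6.47 m.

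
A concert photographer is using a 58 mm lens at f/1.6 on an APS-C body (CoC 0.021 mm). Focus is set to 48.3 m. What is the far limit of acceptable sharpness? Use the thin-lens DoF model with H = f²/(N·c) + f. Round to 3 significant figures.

93.2 m

Hyperfocal distance H = f²/(N·c) + f = 58²/(1.6 × 0.021) + 58 = 3364/0.0336 + 58 ≈ 100177.0 mm ≈ 100.2 m.
Far limit Df = s·(H − f)/(H − s) = 48300 × (100177.0 − 58) / (100177.0 − 48300) = 48300 × 100119.0 / 51877.0 ≈ 93216 mm ≈ 93.2 m.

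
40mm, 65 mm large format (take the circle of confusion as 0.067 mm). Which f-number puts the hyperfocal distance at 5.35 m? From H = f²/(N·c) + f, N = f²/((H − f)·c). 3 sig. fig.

Rearrange H = f²/(N·c) + f for N: N = f² / ((H − f)·c).
N = 40² / ((5350 − 40) × 0.067) = 1600 / 355.8 ≈ 4.50.

f/4.50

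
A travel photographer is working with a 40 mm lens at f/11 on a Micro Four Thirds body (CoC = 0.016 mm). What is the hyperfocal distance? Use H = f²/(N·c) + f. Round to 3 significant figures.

9.13 m

Hyperfocal distance H = f²/(N·c) + f = 40²/(11 × 0.016) + 40 = 1600/0.176 + 40 ≈ 9130.9 mm ≈ 9.13 m.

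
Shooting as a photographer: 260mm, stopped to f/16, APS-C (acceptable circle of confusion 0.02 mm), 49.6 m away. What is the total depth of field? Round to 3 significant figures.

Hyperfocal distance H = f²/(N·c) + f = 260²/(16 × 0.02) + 260 = 67600/0.32 + 260 ≈ 211510.0 mm ≈ 211.5 m.
Near limit Dn = s·(H − f)/(H + s − 2f) = 49600 × (211510.0 − 260) / (211510.0 + 49600 − 2 × 260) = 49600 × 211250.0 / 260590.0 ≈ 40209 mm.
Far limit Df = s·(H − f)/(H − s) = 49600 × (211510.0 − 260) / (211510.0 − 49600) = 49600 × 211250.0 / 161910.0 ≈ 64715 mm.
Depth of field = Df − Dn = 64715 − 40209 ≈ 24506 mm ≈ 24.5 m.

24.5 m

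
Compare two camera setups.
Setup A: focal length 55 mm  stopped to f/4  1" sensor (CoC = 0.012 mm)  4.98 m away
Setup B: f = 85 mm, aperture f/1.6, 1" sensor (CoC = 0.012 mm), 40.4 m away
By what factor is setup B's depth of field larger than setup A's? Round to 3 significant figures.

11.2

Setup A: H = 55²/(4×0.012) + 55 ≈ 63075.8 mm; DoF = Df − Dn = 5402.17 − 4619.03 ≈ 783.14 mm.
Setup B: H = 85²/(1.6×0.012) + 85 ≈ 376387.1 mm; DoF = Df − Dn = 45247.6 − 36490.6 ≈ 8757.0 mm.
Ratio = 8757.0 / 783.14 ≈ 11.2.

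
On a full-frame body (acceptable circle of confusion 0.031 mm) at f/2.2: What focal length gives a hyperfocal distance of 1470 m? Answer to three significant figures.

From H = f²/(N·c) + f, with f ≪ H: f ≈ √(H·N·c) = √(1470000 × 2.2 × 0.031) = √100254 ≈ 316.6 mm.
The +f correction barely moves this — solving exactly, f² + N·c·f − N·c·H = 0 ⇒ f = (−N·c + √((N·c)² + 4·N·c·H))/2 = (−0.0682 + √401016)/2 ≈ 316.60 mm, so f ≈ 317 mm.

317 mm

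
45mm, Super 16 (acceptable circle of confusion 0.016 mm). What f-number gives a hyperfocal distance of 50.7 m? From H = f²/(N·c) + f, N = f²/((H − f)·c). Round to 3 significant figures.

Rearrange H = f²/(N·c) + f for N: N = f² / ((H − f)·c).
N = 45² / ((50700 − 45) × 0.016) = 2025 / 810.5 ≈ 2.50.

f/2.50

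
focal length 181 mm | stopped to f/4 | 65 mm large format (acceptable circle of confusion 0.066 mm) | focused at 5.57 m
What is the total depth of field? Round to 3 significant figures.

485 mm

Hyperfocal distance H = f²/(N·c) + f = 181²/(4 × 0.066) + 181 = 32761/0.264 + 181 ≈ 124275.7 mm ≈ 124.3 m.
Near limit Dn = s·(H − f)/(H + s − 2f) = 5570 × (124275.7 − 181) / (124275.7 + 5570 − 2 × 181) = 5570 × 124094.7 / 129483.7 ≈ 5338.18 mm.
Far limit Df = s·(H − f)/(H − s) = 5570 × (124275.7 − 181) / (124275.7 − 5570) = 5570 × 124094.7 / 118705.7 ≈ 5822.87 mm.
Depth of field = Df − Dn = 5822.87 − 5338.18 ≈ 484.69 mm.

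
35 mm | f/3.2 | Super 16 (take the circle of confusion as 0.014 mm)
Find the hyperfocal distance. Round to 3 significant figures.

27.4 m

Hyperfocal distance H = f²/(N·c) + f = 35²/(3.2 × 0.014) + 35 = 1225/0.0448 + 35 ≈ 27378.7 mm ≈ 27.4 m.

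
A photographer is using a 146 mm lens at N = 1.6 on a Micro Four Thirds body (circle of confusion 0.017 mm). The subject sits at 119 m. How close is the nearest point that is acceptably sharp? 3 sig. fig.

Hyperfocal distance H = f²/(N·c) + f = 146²/(1.6 × 0.017) + 146 = 21316/0.0272 + 146 ≈ 783822.5 mm ≈ 783.8 m.
Near limit Dn = s·(H − f)/(H + s − 2f) = 119000 × (783822.5 − 146) / (783822.5 + 119000 − 2 × 146) = 119000 × 783676.5 / 902530.5 ≈ 103329 mm ≈ 103 m.

103 m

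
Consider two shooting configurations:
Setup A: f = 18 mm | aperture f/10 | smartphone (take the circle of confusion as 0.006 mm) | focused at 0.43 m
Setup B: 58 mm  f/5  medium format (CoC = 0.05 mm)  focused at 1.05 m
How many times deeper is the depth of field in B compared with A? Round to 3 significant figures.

2.36

Setup A: H = 18²/(10×0.006) + 18 ≈ 5418.0 mm; DoF = Df − Dn = 465.517 − 399.518 ≈ 65.999 mm.
Setup B: H = 58²/(5×0.05) + 58 ≈ 13514.0 mm; DoF = Df − Dn = 1133.57 − 977.91 ≈ 155.66 mm.
Ratio = 155.66 / 65.999 ≈ 2.36.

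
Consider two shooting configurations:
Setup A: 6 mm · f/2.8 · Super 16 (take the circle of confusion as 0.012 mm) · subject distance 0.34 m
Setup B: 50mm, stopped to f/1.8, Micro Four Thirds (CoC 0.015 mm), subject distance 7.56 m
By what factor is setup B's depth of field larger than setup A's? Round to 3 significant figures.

Setup A: H = 6²/(2.8×0.012) + 6 ≈ 1077.4 mm; DoF = Df − Dn = 493.99 − 259.20 ≈ 234.79 mm.
Setup B: H = 50²/(1.8×0.015) + 50 ≈ 92642.6 mm; DoF = Df − Dn = 8227.3 − 6992.8 ≈ 1234.5 mm.
Ratio = 1234.5 / 234.79 ≈ 5.26.

5.26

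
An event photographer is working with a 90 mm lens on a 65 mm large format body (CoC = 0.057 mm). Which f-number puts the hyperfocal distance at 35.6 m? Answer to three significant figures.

f/4

Rearrange H = f²/(N·c) + f for N: N = f² / ((H − f)·c).
N = 90² / ((35600 − 90) × 0.057) = 8100 / 2024 ≈ 4.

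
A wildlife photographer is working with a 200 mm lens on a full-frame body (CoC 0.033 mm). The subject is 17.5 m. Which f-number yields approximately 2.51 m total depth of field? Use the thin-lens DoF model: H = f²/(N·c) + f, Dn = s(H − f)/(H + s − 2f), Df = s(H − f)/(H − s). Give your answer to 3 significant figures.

f/5

Write h = H − f = f²/(N·c). The thin-lens limits are Dn = s·h/(h + (s−f)) and Df = s·h/(h − (s−f)), so DoF = Df − Dn = 2·s·(s−f)·h / (h² − (s−f)²).
That is a quadratic in h: DoF·h² − 2·s·(s−f)·h − DoF·(s−f)² = 0 ⇒ h = (s−f)·(s + √(s² + DoF²)) / DoF = 17300 × (17500 + √(17500² + 2510²)) / 2510 = 17300 × (17500 + 17679.1) / 2510 ≈ 242469 mm.
Then N = f²/(c·h) = 200² / (0.033 × 242469) = 40000 / 8001.5 ≈ 5.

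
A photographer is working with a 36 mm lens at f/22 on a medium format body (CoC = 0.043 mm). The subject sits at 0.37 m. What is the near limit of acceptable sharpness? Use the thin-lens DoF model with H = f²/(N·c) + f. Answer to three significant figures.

297 mm

Hyperfocal distance H = f²/(N·c) + f = 36²/(22 × 0.043) + 36 = 1296/0.946 + 36 ≈ 1406.0 mm ≈ 1.406 m.
Near limit Dn = s·(H − f)/(H + s − 2f) = 370 × (1406.0 − 36) / (1406.0 + 370 − 2 × 36) = 370 × 1370.0 / 1704.0 ≈ 297.48 mm.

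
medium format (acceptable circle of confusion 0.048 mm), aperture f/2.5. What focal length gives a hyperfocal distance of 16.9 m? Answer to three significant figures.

From H = f²/(N·c) + f, with f ≪ H: f ≈ √(H·N·c) = √(16900 × 2.5 × 0.048) = √2028.0 ≈ 45.03 mm.
The +f correction barely moves this — solving exactly, f² + N·c·f − N·c·H = 0 ⇒ f = (−N·c + √((N·c)² + 4·N·c·H))/2 = (−0.12 + √8112.0)/2 ≈ 44.973 mm, so f ≈ 45.0 mm.

45.0 mm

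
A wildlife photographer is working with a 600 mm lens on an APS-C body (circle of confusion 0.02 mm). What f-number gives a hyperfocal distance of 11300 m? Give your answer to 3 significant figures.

f/1.59

Rearrange H = f²/(N·c) + f for N: N = f² / ((H − f)·c).
N = 600² / ((11300000 − 600) × 0.02) = 360000 / 225988 ≈ 1.59.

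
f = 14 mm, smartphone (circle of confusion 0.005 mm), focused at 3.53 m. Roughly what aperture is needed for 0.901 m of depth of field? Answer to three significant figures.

f/1.40

Write h = H − f = f²/(N·c). The thin-lens limits are Dn = s·h/(h + (s−f)) and Df = s·h/(h − (s−f)), so DoF = Df − Dn = 2·s·(s−f)·h / (h² − (s−f)²).
That is a quadratic in h: DoF·h² − 2·s·(s−f)·h − DoF·(s−f)² = 0 ⇒ h = (s−f)·(s + √(s² + DoF²)) / DoF = 3516 × (3530 + √(3530² + 901²)) / 901 = 3516 × (3530 + 3643.17) / 901 ≈ 27992 mm.
Then N = f²/(c·h) = 14² / (0.005 × 27992) = 196 / 139.96 ≈ 1.40.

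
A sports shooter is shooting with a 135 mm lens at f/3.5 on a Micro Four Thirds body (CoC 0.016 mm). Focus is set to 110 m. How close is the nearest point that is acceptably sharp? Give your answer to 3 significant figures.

Hyperfocal distance H = f²/(N·c) + f = 135²/(3.5 × 0.016) + 135 = 18225/0.056 + 135 ≈ 325581.4 mm ≈ 325.6 m.
Near limit Dn = s·(H − f)/(H + s − 2f) = 110000 × (325581.4 − 135) / (325581.4 + 110000 − 2 × 135) = 110000 × 325446.4 / 435311.4 ≈ 82238 mm ≈ 82.2 m.

82.2 m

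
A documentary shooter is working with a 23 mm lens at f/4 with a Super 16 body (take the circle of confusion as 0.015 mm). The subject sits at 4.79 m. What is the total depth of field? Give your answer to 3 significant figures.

7.32 m

Hyperfocal distance H = f²/(N·c) + f = 23²/(4 × 0.015) + 23 = 529/0.06 + 23 ≈ 8839.7 mm ≈ 8.840 m.
Near limit Dn = s·(H − f)/(H + s − 2f) = 4790 × (8839.7 − 23) / (8839.7 + 4790 − 2 × 23) = 4790 × 8816.7 / 13583.7 ≈ 3109.0 mm.
Far limit Df = s·(H − f)/(H − s) = 4790 × (8839.7 − 23) / (8839.7 − 4790) = 4790 × 8816.7 / 4049.7 ≈ 10428.5 mm.
Depth of field = Df − Dn = 10428.5 − 3109.0 ≈ 7319.5 mm ≈ 7.32 m.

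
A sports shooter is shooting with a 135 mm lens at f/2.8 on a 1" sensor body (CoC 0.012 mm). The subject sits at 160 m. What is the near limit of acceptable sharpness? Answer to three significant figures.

124 m

Hyperfocal distance H = f²/(N·c) + f = 135²/(2.8 × 0.012) + 135 = 18225/0.0336 + 135 ≈ 542545.7 mm ≈ 542.5 m.
Near limit Dn = s·(H − f)/(H + s − 2f) = 160000 × (542545.7 − 135) / (542545.7 + 160000 − 2 × 135) = 160000 × 542410.7 / 702275.7 ≈ 123578 mm ≈ 124 m.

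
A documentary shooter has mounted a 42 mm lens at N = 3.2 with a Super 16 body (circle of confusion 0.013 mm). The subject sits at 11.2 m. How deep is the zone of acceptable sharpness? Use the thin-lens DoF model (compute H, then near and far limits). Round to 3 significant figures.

6.33 m

Hyperfocal distance H = f²/(N·c) + f = 42²/(3.2 × 0.013) + 42 = 1764/0.0416 + 42 ≈ 42445.8 mm ≈ 42.45 m.
Near limit Dn = s·(H − f)/(H + s − 2f) = 11200 × (42445.8 − 42) / (42445.8 + 11200 − 2 × 42) = 11200 × 42403.8 / 53561.8 ≈ 8866.8 mm.
Far limit Df = s·(H − f)/(H − s) = 11200 × (42445.8 − 42) / (42445.8 − 11200) = 11200 × 42403.8 / 31245.8 ≈ 15199.6 mm.
Depth of field = Df − Dn = 15199.6 − 8866.8 ≈ 6332.8 mm ≈ 6.33 m.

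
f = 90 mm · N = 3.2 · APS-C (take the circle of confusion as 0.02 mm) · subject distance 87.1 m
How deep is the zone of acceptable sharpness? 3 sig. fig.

227 m

Hyperfocal distance H = f²/(N·c) + f = 90²/(3.2 × 0.02) + 90 = 8100/0.064 + 90 ≈ 126652.5 mm ≈ 126.7 m.
Near limit Dn = s·(H − f)/(H + s − 2f) = 87100 × (126652.5 − 90) / (126652.5 + 87100 − 2 × 90) = 87100 × 126562.5 / 213572.5 ≈ 51615 mm.
Far limit Df = s·(H − f)/(H − s) = 87100 × (126652.5 − 90) / (126652.5 − 87100) = 87100 × 126562.5 / 39552.5 ≈ 278708 mm.
Depth of field = Df − Dn = 278708 − 51615 ≈ 227093 mm ≈ 227 m.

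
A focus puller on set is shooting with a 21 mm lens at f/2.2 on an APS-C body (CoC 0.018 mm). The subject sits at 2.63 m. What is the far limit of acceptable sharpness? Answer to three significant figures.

Hyperfocal distance H = f²/(N·c) + f = 21²/(2.2 × 0.018) + 21 = 441/0.0396 + 21 ≈ 11157.4 mm ≈ 11.16 m.
Far limit Df = s·(H − f)/(H − s) = 2630 × (11157.4 − 21) / (11157.4 − 2630) = 2630 × 11136.4 / 8527.4 ≈ 3434.7 mm ≈ 3.43 m.

3.43 m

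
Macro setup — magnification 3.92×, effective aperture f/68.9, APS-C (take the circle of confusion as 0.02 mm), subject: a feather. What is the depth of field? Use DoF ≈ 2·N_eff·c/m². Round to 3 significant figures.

At magnification m, DoF ≈ 2·N_eff·c/m² = 2 × 68.9 × 0.02 / 3.92² = 2.756 / 15.37 ≈ 0.179 mm.

0.179 mm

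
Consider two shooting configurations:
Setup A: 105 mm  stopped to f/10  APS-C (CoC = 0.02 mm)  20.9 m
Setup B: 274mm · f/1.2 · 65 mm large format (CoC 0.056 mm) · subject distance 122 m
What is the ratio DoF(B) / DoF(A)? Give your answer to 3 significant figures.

Setup A: H = 105²/(10×0.02) + 105 ≈ 55230.0 mm; DoF = Df − Dn = 33560 − 15175 ≈ 18385 mm.
Setup B: H = 274²/(1.2×0.056) + 274 ≈ 1117476.4 mm; DoF = Df − Dn = 136918 − 110013 ≈ 26905 mm.
Ratio = 26905 / 18385 ≈ 1.46.

1.46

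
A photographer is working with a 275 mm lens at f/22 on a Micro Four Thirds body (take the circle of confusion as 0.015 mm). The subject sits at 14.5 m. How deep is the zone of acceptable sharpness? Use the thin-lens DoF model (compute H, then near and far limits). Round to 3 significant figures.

1.81 m

Hyperfocal distance H = f²/(N·c) + f = 275²/(22 × 0.015) + 275 = 75625/0.33 + 275 ≈ 229441.7 mm ≈ 229.4 m.
Near limit Dn = s·(H − f)/(H + s − 2f) = 14500 × (229441.7 − 275) / (229441.7 + 14500 − 2 × 275) = 14500 × 229166.7 / 243391.7 ≈ 13652.5 mm.
Far limit Df = s·(H − f)/(H − s) = 14500 × (229441.7 − 275) / (229441.7 − 14500) = 14500 × 229166.7 / 214941.7 ≈ 15459.6 mm.
Depth of field = Df − Dn = 15459.6 − 13652.5 ≈ 1807.1 mm ≈ 1.81 m.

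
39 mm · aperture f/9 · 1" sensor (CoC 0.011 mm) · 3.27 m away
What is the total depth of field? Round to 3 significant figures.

1.44 m

Hyperfocal distance H = f²/(N·c) + f = 39²/(9 × 0.011) + 39 = 1521/0.099 + 39 ≈ 15402.6 mm ≈ 15.40 m.
Near limit Dn = s·(H − f)/(H + s − 2f) = 3270 × (15402.6 − 39) / (15402.6 + 3270 − 2 × 39) = 3270 × 15363.6 / 18594.6 ≈ 2701.8 mm.
Far limit Df = s·(H − f)/(H − s) = 3270 × (15402.6 − 39) / (15402.6 − 3270) = 3270 × 15363.6 / 12132.6 ≈ 4140.8 mm.
Depth of field = Df − Dn = 4140.8 − 2701.8 ≈ 1439.0 mm ≈ 1.44 m.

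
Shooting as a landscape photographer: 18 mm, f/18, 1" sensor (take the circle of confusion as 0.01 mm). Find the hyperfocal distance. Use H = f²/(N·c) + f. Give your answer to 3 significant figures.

Hyperfocal distance H = f²/(N·c) + f = 18²/(18 × 0.01) + 18 = 324/0.18 + 18 ≈ 1818.0 mm ≈ 1.82 m.

1.82 m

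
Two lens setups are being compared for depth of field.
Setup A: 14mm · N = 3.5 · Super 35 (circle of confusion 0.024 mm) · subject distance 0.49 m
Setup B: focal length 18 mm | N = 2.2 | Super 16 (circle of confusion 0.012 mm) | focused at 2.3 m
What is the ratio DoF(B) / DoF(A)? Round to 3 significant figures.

Setup A: H = 14²/(3.5×0.024) + 14 ≈ 2347.3 mm; DoF = Df − Dn = 615.58 − 406.98 ≈ 208.60 mm.
Setup B: H = 18²/(2.2×0.012) + 18 ≈ 12290.7 mm; DoF = Df − Dn = 2825.35 − 1939.39 ≈ 885.96 mm.
Ratio = 885.96 / 208.60 ≈ 4.25.

4.25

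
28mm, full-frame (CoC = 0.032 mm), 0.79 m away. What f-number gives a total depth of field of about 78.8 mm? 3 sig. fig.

f/1.60

Write h = H − f = f²/(N·c). The thin-lens limits are Dn = s·h/(h + (s−f)) and Df = s·h/(h − (s−f)), so DoF = Df − Dn = 2·s·(s−f)·h / (h² − (s−f)²).
That is a quadratic in h: DoF·h² − 2·s·(s−f)·h − DoF·(s−f)² = 0 ⇒ h = (s−f)·(s + √(s² + DoF²)) / DoF = 762 × (790 + √(790² + 78.8²)) / 78.8 = 762 × (790 + 793.920) / 78.8 ≈ 15317 mm.
Then N = f²/(c·h) = 28² / (0.032 × 15317) = 784 / 490.13 ≈ 1.60.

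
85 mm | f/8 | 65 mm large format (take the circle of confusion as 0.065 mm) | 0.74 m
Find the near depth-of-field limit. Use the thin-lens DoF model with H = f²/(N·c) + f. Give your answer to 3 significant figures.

Hyperfocal distance H = f²/(N·c) + f = 85²/(8 × 0.065) + 85 = 7225/0.52 + 85 ≈ 13979.2 mm ≈ 13.98 m.
Near limit Dn = s·(H − f)/(H + s − 2f) = 740 × (13979.2 − 85) / (13979.2 + 740 − 2 × 85) = 740 × 13894.2 / 14549.2 ≈ 706.69 mm ≈ 0.707 m.

0.707 m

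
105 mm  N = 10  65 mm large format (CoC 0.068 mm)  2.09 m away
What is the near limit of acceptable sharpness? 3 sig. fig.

Hyperfocal distance H = f²/(N·c) + f = 105²/(10 × 0.068) + 105 = 11025/0.68 + 105 ≈ 16318.2 mm ≈ 16.32 m.
Near limit Dn = s·(H − f)/(H + s − 2f) = 2090 × (16318.2 − 105) / (16318.2 + 2090 − 2 × 105) = 2090 × 16213.2 / 18198.2 ≈ 1862.0 mm ≈ 1.86 m.

1.86 m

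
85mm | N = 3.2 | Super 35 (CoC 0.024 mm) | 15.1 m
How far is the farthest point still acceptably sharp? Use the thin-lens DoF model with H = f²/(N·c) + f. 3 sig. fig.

18.0 m

Hyperfocal distance H = f²/(N·c) + f = 85²/(3.2 × 0.024) + 85 = 7225/0.0768 + 85 ≈ 94160.5 mm ≈ 94.16 m.
Far limit Df = s·(H − f)/(H − s) = 15100 × (94160.5 − 85) / (94160.5 − 15100) = 15100 × 94075.5 / 79060.5 ≈ 17968 mm ≈ 18.0 m.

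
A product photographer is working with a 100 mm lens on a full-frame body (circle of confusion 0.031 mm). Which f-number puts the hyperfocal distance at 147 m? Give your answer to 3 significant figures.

f/2.20

Rearrange H = f²/(N·c) + f for N: N = f² / ((H − f)·c).
N = 100² / ((147000 − 100) × 0.031) = 10000 / 4554 ≈ 2.20.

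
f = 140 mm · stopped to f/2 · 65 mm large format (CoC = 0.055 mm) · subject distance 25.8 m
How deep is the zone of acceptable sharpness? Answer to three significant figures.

7.59 m

Hyperfocal distance H = f²/(N·c) + f = 140²/(2 × 0.055) + 140 = 19600/0.11 + 140 ≈ 178321.8 mm ≈ 178.3 m.
Near limit Dn = s·(H − f)/(H + s − 2f) = 25800 × (178321.8 − 140) / (178321.8 + 25800 − 2 × 140) = 25800 × 178181.8 / 203841.8 ≈ 22552.2 mm.
Far limit Df = s·(H − f)/(H − s) = 25800 × (178321.8 − 140) / (178321.8 − 25800) = 25800 × 178181.8 / 152521.8 ≈ 30140.5 mm.
Depth of field = Df − Dn = 30140.5 − 22552.2 ≈ 7588.3 mm ≈ 7.59 m.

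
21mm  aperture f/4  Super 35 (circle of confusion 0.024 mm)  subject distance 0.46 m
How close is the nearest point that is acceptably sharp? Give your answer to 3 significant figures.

420 mm

Hyperfocal distance H = f²/(N·c) + f = 21²/(4 × 0.024) + 21 = 441/0.096 + 21 ≈ 4614.8 mm ≈ 4.615 m.
Near limit Dn = s·(H − f)/(H + s − 2f) = 460 × (4614.8 − 21) / (4614.8 + 460 − 2 × 21) = 460 × 4593.8 / 5032.8 ≈ 419.87 mm.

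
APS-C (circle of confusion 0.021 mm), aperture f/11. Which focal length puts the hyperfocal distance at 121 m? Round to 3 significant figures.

167 mm

From H = f²/(N·c) + f, with f ≪ H: f ≈ √(H·N·c) = √(121000 × 11 × 0.021) = √27951 ≈ 167.2 mm.
The +f correction barely moves this — solving exactly, f² + N·c·f − N·c·H = 0 ⇒ f = (−N·c + √((N·c)² + 4·N·c·H))/2 = (−0.231 + √111804)/2 ≈ 167.07 mm, so f ≈ 167 mm.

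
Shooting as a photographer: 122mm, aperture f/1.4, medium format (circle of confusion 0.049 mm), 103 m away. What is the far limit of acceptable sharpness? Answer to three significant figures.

196 m

Hyperfocal distance H = f²/(N·c) + f = 122²/(1.4 × 0.049) + 122 = 14884/0.0686 + 122 ≈ 217089.9 mm ≈ 217.1 m.
Far limit Df = s·(H − f)/(H − s) = 103000 × (217089.9 − 122) / (217089.9 − 103000) = 103000 × 216967.9 / 114089.9 ≈ 195878 mm ≈ 196 m.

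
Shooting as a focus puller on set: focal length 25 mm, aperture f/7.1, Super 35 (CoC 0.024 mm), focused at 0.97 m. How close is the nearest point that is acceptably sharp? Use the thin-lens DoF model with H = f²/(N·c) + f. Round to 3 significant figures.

Hyperfocal distance H = f²/(N·c) + f = 25²/(7.1 × 0.024) + 25 = 625/0.1704 + 25 ≈ 3692.8 mm ≈ 3.693 m.
Near limit Dn = s·(H − f)/(H + s − 2f) = 970 × (3692.8 − 25) / (3692.8 + 970 − 2 × 25) = 970 × 3667.8 / 4612.8 ≈ 771.28 mm ≈ 0.771 m.

0.771 m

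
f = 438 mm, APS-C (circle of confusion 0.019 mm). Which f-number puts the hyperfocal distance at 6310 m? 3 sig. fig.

Rearrange H = f²/(N·c) + f for N: N = f² / ((H − f)·c).
N = 438² / ((6310000 − 438) × 0.019) = 191844 / 119882 ≈ 1.60.

f/1.60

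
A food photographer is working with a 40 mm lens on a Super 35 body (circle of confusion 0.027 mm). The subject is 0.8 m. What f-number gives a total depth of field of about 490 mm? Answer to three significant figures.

Write h = H − f = f²/(N·c). The thin-lens limits are Dn = s·h/(h + (s−f)) and Df = s·h/(h − (s−f)), so DoF = Df − Dn = 2·s·(s−f)·h / (h² − (s−f)²).
That is a quadratic in h: DoF·h² − 2·s·(s−f)·h − DoF·(s−f)² = 0 ⇒ h = (s−f)·(s + √(s² + DoF²)) / DoF = 760 × (800 + √(800² + 490²)) / 490 = 760 × (800 + 938.136) / 490 ≈ 2695.9 mm.
Then N = f²/(c·h) = 40² / (0.027 × 2695.9) = 1600 / 72.789 ≈ 22.

f/22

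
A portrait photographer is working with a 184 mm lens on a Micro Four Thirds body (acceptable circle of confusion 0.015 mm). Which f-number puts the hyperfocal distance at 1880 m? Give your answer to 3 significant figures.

f/1.20

Rearrange H = f²/(N·c) + f for N: N = f² / ((H − f)·c).
N = 184² / ((1880000 − 184) × 0.015) = 33856 / 28197 ≈ 1.20.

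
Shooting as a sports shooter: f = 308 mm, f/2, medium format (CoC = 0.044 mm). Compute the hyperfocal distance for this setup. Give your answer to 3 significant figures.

1080 m

Hyperfocal distance H = f²/(N·c) + f = 308²/(2 × 0.044) + 308 = 94864/0.088 + 308 ≈ 1078308.0 mm ≈ 1080 m.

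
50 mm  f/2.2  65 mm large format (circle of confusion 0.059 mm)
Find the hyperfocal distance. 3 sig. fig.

19.3 m

Hyperfocal distance H = f²/(N·c) + f = 50²/(2.2 × 0.059) + 50 = 2500/0.1298 + 50 ≈ 19310.4 mm ≈ 19.3 m.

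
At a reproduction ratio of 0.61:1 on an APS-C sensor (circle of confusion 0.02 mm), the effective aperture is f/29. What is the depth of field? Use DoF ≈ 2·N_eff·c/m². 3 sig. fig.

At magnification m, DoF ≈ 2·N_eff·c/m² = 2 × 29 × 0.02 / 0.61² = 1.16 / 0.3721 ≈ 3.12 mm.

3.12 mm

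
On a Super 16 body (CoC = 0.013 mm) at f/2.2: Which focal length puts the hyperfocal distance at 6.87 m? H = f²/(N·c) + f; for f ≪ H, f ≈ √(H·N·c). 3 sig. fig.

From H = f²/(N·c) + f, with f ≪ H: f ≈ √(H·N·c) = √(6870 × 2.2 × 0.013) = √196.48 ≈ 14.02 mm.
The +f correction barely moves this — solving exactly, f² + N·c·f − N·c·H = 0 ⇒ f = (−N·c + √((N·c)² + 4·N·c·H))/2 = (−0.0286 + √785.93)/2 ≈ 14.003 mm, so f ≈ 14.0 mm.

14.0 mm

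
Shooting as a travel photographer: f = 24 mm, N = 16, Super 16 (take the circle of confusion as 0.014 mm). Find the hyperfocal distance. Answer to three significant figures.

Hyperfocal distance H = f²/(N·c) + f = 24²/(16 × 0.014) + 24 = 576/0.224 + 24 ≈ 2595.4 mm ≈ 2.60 m.

2.60 m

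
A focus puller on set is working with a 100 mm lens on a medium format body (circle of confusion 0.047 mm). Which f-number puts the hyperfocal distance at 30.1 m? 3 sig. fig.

Rearrange H = f²/(N·c) + f for N: N = f² / ((H − f)·c).
N = 100² / ((30100 − 100) × 0.047) = 10000 / 1410 ≈ 7.09.

f/7.09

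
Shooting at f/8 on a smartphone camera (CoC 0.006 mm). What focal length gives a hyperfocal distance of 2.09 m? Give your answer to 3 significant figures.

9.99 mm

From H = f²/(N·c) + f, with f ≪ H: f ≈ √(H·N·c) = √(2090 × 8 × 0.006) = √100.32 ≈ 10.02 mm.
Exact: f² + N·c·f − N·c·H = 0 ⇒ f = (−N·c + √((N·c)² + 4·N·c·H))/2 = (−0.048 + √401.28)/2 ≈ 9.9920 mm ≈ 9.99 mm.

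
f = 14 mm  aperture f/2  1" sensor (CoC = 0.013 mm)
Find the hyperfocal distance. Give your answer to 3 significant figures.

7.55 m

Hyperfocal distance H = f²/(N·c) + f = 14²/(2 × 0.013) + 14 = 196/0.026 + 14 ≈ 7552.5 mm ≈ 7.55 m.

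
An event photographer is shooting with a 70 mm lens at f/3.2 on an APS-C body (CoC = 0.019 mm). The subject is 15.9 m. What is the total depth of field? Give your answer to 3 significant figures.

6.50 m

Hyperfocal distance H = f²/(N·c) + f = 70²/(3.2 × 0.019) + 70 = 4900/0.0608 + 70 ≈ 80662.1 mm ≈ 80.66 m.
Near limit Dn = s·(H − f)/(H + s − 2f) = 15900 × (80662.1 − 70) / (80662.1 + 15900 − 2 × 70) = 15900 × 80592.1 / 96422.1 ≈ 13289.6 mm.
Far limit Df = s·(H − f)/(H − s) = 15900 × (80662.1 − 70) / (80662.1 − 15900) = 15900 × 80592.1 / 64762.1 ≈ 19786.5 mm.
Depth of field = Df − Dn = 19786.5 − 13289.6 ≈ 6496.9 mm ≈ 6.50 m.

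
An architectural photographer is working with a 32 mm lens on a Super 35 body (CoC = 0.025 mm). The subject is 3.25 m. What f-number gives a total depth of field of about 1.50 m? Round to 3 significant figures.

f/2.80

Write h = H − f = f²/(N·c). The thin-lens limits are Dn = s·h/(h + (s−f)) and Df = s·h/(h − (s−f)), so DoF = Df − Dn = 2·s·(s−f)·h / (h² − (s−f)²).
That is a quadratic in h: DoF·h² − 2·s·(s−f)·h − DoF·(s−f)² = 0 ⇒ h = (s−f)·(s + √(s² + DoF²)) / DoF = 3218 × (3250 + √(3250² + 1500²)) / 1500 = 3218 × (3250 + 3579.46) / 1500 ≈ 14651 mm.
Then N = f²/(c·h) = 32² / (0.025 × 14651) = 1024 / 366.29 ≈ 2.80.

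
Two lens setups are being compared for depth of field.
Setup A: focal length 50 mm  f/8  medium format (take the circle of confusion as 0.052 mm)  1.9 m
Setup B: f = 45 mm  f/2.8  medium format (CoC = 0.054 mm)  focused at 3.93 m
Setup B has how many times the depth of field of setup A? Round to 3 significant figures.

1.93

Setup A: H = 50²/(8×0.052) + 50 ≈ 6059.6 mm; DoF = Df − Dn = 2745.0 − 1452.8 ≈ 1292.2 mm.
Setup B: H = 45²/(2.8×0.054) + 45 ≈ 13437.9 mm; DoF = Df − Dn = 5535.8 − 3046.3 ≈ 2489.5 mm.
Ratio = 2489.5 / 1292.2 ≈ 1.93.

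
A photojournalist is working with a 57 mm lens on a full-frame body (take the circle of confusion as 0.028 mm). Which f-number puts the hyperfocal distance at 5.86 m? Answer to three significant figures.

Rearrange H = f²/(N·c) + f for N: N = f² / ((H − f)·c).
N = 57² / ((5860 − 57) × 0.028) = 3249 / 162.5 ≈ 20.

f/20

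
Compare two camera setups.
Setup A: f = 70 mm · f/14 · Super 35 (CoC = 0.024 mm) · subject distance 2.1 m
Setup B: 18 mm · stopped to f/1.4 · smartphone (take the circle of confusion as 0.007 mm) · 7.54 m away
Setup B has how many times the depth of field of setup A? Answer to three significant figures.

6.07

Setup A: H = 70²/(14×0.024) + 70 ≈ 14653.3 mm; DoF = Df − Dn = 2439.59 − 1843.40 ≈ 596.19 mm.
Setup B: H = 18²/(1.4×0.007) + 18 ≈ 33079.2 mm; DoF = Df − Dn = 9760.7 − 6142.5 ≈ 3618.2 mm.
Ratio = 3618.2 / 596.19 ≈ 6.07.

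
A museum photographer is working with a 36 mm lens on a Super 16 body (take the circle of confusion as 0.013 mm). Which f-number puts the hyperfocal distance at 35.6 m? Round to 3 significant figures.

f/2.80

Rearrange H = f²/(N·c) + f for N: N = f² / ((H − f)·c).
N = 36² / ((35600 − 36) × 0.013) = 1296 / 462.3 ≈ 2.80.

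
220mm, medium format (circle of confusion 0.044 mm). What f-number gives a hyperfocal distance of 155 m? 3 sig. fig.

Rearrange H = f²/(N·c) + f for N: N = f² / ((H − f)·c).
N = 220² / ((155000 − 220) × 0.044) = 48400 / 6810 ≈ 7.11.

f/7.11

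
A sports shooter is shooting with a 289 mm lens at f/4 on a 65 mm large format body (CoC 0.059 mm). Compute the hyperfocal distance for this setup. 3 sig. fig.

Hyperfocal distance H = f²/(N·c) + f = 289²/(4 × 0.059) + 289 = 83521/0.236 + 289 ≈ 354191.5 mm ≈ 354 m.

354 m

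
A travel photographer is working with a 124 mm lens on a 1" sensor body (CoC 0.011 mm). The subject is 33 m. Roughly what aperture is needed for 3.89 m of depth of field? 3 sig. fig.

f/2.50

Write h = H − f = f²/(N·c). The thin-lens limits are Dn = s·h/(h + (s−f)) and Df = s·h/(h − (s−f)), so DoF = Df − Dn = 2·s·(s−f)·h / (h² − (s−f)²).
That is a quadratic in h: DoF·h² − 2·s·(s−f)·h − DoF·(s−f)² = 0 ⇒ h = (s−f)·(s + √(s² + DoF²)) / DoF = 32876 × (33000 + √(33000² + 3890²)) / 3890 = 32876 × (33000 + 33228.5) / 3890 ≈ 559724 mm.
Then N = f²/(c·h) = 124² / (0.011 × 559724) = 15376 / 6157.0 ≈ 2.50.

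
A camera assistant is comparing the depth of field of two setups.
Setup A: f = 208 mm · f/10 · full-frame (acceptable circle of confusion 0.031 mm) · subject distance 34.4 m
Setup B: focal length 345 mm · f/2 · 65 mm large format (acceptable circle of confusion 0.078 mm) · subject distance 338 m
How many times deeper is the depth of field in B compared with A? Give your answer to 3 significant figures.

Setup A: H = 208²/(10×0.031) + 208 ≈ 139769.3 mm; DoF = Df − Dn = 45563 − 27631 ≈ 17932 mm.
Setup B: H = 345²/(2×0.078) + 345 ≈ 763325.8 mm; DoF = Df − Dn = 606329 − 234308 ≈ 372021 mm.
Ratio = 372021 / 17932 ≈ 20.7.

20.7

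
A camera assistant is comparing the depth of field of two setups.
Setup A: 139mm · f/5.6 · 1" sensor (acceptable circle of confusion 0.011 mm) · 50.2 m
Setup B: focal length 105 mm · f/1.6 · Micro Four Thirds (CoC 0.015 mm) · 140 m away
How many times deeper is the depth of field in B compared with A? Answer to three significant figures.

5.72

Setup A: H = 139²/(5.6×0.011) + 139 ≈ 313791.6 mm; DoF = Df − Dn = 59734 − 43291 ≈ 16443 mm.
Setup B: H = 105²/(1.6×0.015) + 105 ≈ 459480.0 mm; DoF = Df − Dn = 201304 − 107318 ≈ 93986 mm.
Ratio = 93986 / 16443 ≈ 5.72.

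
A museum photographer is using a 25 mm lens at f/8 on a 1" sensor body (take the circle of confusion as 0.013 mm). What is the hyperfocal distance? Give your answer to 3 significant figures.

6.03 m

Hyperfocal distance H = f²/(N·c) + f = 25²/(8 × 0.013) + 25 = 625/0.104 + 25 ≈ 6034.6 mm ≈ 6.03 m.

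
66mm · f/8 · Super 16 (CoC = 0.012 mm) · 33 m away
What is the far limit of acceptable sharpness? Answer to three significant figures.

120 m

Hyperfocal distance H = f²/(N·c) + f = 66²/(8 × 0.012) + 66 = 4356/0.096 + 66 ≈ 45441.0 mm ≈ 45.44 m.
Far limit Df = s·(H − f)/(H − s) = 33000 × (45441.0 − 66) / (45441.0 − 33000) = 33000 × 45375.0 / 12441.0 ≈ 120358 mm ≈ 120 m.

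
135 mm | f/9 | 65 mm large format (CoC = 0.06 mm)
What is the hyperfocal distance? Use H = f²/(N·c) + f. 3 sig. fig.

Hyperfocal distance H = f²/(N·c) + f = 135²/(9 × 0.06) + 135 = 18225/0.54 + 135 ≈ 33885.0 mm ≈ 33.9 m.

33.9 m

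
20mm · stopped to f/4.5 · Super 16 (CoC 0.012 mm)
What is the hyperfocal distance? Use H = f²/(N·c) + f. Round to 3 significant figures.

7.43 m

Hyperfocal distance H = f²/(N·c) + f = 20²/(4.5 × 0.012) + 20 = 400/0.054 + 20 ≈ 7427.4 mm ≈ 7.43 m.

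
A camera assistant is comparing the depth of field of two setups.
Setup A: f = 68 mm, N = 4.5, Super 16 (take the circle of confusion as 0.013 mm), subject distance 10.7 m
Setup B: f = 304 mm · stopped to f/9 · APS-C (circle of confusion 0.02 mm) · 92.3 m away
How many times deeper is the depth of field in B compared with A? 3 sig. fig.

Setup A: H = 68²/(4.5×0.013) + 68 ≈ 79110.7 mm; DoF = Df − Dn = 12362.9 − 9431.4 ≈ 2931.5 mm.
Setup B: H = 304²/(9×0.02) + 304 ≈ 513726.2 mm; DoF = Df − Dn = 112449 − 78275 ≈ 34174 mm.
Ratio = 34174 / 2931.5 ≈ 11.7.

11.7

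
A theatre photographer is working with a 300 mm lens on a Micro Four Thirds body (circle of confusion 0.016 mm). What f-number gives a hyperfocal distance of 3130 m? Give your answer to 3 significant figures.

f/1.80

Rearrange H = f²/(N·c) + f for N: N = f² / ((H − f)·c).
N = 300² / ((3130000 − 300) × 0.016) = 90000 / 50075 ≈ 1.80.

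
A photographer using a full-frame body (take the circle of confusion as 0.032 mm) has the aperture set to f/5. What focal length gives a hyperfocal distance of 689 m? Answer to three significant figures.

332 mm

From H = f²/(N·c) + f, with f ≪ H: f ≈ √(H·N·c) = √(689000 × 5 × 0.032) = √110240 ≈ 332.0 mm.
The +f correction barely moves this — solving exactly, f² + N·c·f − N·c·H = 0 ⇒ f = (−N·c + √((N·c)² + 4·N·c·H))/2 = (−0.16 + √440960)/2 ≈ 331.94 mm, so f ≈ 332 mm.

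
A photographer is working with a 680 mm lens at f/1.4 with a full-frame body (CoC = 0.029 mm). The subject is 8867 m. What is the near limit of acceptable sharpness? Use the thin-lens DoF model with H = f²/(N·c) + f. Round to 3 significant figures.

4990 m

Hyperfocal distance H = f²/(N·c) + f = 680²/(1.4 × 0.029) + 680 = 462400/0.0406 + 680 ≈ 11389842.6 mm ≈ 11390 m.
Near limit Dn = s·(H − f)/(H + s − 2f) = 8867000 × (11389842.6 − 680) / (11389842.6 + 8867000 − 2 × 680) = 8867000 × 11389162.6 / 20255482.6 ≈ 4985697 mm ≈ 4990 m.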